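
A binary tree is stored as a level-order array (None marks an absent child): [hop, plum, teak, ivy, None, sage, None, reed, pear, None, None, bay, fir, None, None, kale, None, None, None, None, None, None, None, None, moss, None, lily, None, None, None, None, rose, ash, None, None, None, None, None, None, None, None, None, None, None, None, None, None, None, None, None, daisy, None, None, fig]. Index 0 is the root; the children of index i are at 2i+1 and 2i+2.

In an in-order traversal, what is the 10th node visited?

In-order visits the left subtree, then the node, then the right subtree.
At hop: go left to plum.
  At plum: go left to ivy.
    At ivy: go left to reed.
      At reed: go left to kale.
        At kale: go left to rose.
          rose is a leaf — visit rose.
        Visit kale.
        At kale: go right to ash.
          ash is a leaf — visit ash.
      Visit reed.
      At reed: no right child.
    Visit ivy.
    At ivy: go right to pear.
      pear is a leaf — visit pear.
  Visit plum.
  At plum: no right child.
Visit hop.
At hop: go right to teak.
  At teak: go left to sage.
    At sage: go left to bay.
      At bay: no left child.
      Visit bay.
      At bay: go right to moss.
        At moss: no left child.
        Visit moss.
        At moss: go right to daisy.
          daisy is a leaf — visit daisy.
    Visit sage.
    At sage: go right to fir.
      At fir: no left child.
      Visit fir.
      At fir: go right to lily.
        At lily: go left to fig.
          fig is a leaf — visit fig.
        Visit lily.
        At lily: no right child.
  Visit teak.
  At teak: no right child.
Full in-order sequence: rose, kale, ash, reed, ivy, pear, plum, hop, bay, moss, daisy, sage, fir, fig, lily, teak.

moss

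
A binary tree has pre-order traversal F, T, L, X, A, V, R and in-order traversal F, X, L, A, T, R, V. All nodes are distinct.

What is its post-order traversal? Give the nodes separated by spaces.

The first element of pre-order is the root; it splits in-order into left and right subtrees.
Root F: left subtree has 0 nodes { }, right has 6 {X, L, A, T, R, V}.
  Root T: left subtree has 3 nodes {X, L, A}, right has 2 {R, V}.
    Root L: left subtree has 1 node {X}, right has 1 {A}.
    Root V: left subtree has 1 node {R}, right has 0 { }.

X A L R V T F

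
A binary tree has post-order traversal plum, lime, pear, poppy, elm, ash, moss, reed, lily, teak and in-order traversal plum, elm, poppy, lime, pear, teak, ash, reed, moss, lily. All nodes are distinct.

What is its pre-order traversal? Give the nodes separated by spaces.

The last element of post-order is the root; it splits in-order into left and right subtrees.
Root teak: left subtree has 5 nodes {plum, elm, poppy, lime, pear}, right has 4 {ash, reed, moss, lily}.
  Root elm: left subtree has 1 node {plum}, right has 3 {poppy, lime, pear}.
    Root poppy: left subtree has 0 nodes { }, right has 2 {lime, pear}.
      Root pear: left subtree has 1 node {lime}, right has 0 { }.
  Root lily: left subtree has 3 nodes {ash, reed, moss}, right has 0 { }.
    Root reed: left subtree has 1 node {ash}, right has 1 {moss}.

teak elm plum poppy pear lime lily reed ash moss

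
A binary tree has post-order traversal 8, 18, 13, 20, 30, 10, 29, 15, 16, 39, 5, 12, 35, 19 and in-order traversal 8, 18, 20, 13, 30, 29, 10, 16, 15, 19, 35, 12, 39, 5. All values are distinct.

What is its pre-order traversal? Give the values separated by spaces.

19 16 29 30 20 18 8 13 10 15 35 12 5 39

The last element of post-order is the root; it splits in-order into left and right subtrees.
Root 19: left subtree has 9 nodes {8, 18, 20, 13, 30, 29, 10, 16, 15}, right has 4 {35, 12, 39, 5}.
  Root 16: left subtree has 7 nodes {8, 18, 20, 13, 30, 29, 10}, right has 1 {15}.
    Root 29: left subtree has 5 nodes {8, 18, 20, 13, 30}, right has 1 {10}.
      Root 30: left subtree has 4 nodes {8, 18, 20, 13}, right has 0 { }.
        Root 20: left subtree has 2 nodes {8, 18}, right has 1 {13}.
          Root 18: left subtree has 1 node {8}, right has 0 { }.
  Root 35: left subtree has 0 nodes { }, right has 3 {12, 39, 5}.
    Root 12: left subtree has 0 nodes { }, right has 2 {39, 5}.
      Root 5: left subtree has 1 node {39}, right has 0 { }.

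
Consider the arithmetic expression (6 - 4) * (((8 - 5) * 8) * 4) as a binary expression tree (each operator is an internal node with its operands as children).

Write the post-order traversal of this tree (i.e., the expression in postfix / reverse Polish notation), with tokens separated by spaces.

6 4 - 8 5 - 8 * 4 * *

Post-order on an expression tree gives postfix notation: for each operator, emit left operand, right operand, then the operator.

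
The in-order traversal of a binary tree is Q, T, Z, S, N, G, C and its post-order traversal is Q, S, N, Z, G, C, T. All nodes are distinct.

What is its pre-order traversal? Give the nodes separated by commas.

T, Q, C, G, Z, N, S

The last element of post-order is the root; it splits in-order into left and right subtrees.
Root T: left subtree has 1 node {Q}, right has 5 {Z, S, N, G, C}.
  Root C: left subtree has 4 nodes {Z, S, N, G}, right has 0 { }.
    Root G: left subtree has 3 nodes {Z, S, N}, right has 0 { }.
      Root Z: left subtree has 0 nodes { }, right has 2 {S, N}.
        Root N: left subtree has 1 node {S}, right has 0 { }.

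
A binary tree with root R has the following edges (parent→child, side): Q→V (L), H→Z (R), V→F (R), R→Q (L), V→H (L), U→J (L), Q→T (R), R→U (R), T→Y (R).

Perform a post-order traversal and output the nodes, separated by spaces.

Post-order visits the left subtree, then the right subtree, then the node.
At R: go left to Q.
  At Q: go left to V.
    At V: go left to H.
      At H: no left child.
      At H: go right to Z.
        Z is a leaf — visit Z.
      Visit H.
    At V: go right to F.
      F is a leaf — visit F.
    Visit V.
  At Q: go right to T.
    At T: no left child.
    At T: go right to Y.
      Y is a leaf — visit Y.
    Visit T.
  Visit Q.
At R: go right to U.
  At U: go left to J.
    J is a leaf — visit J.
  At U: no right child.
  Visit U.
Visit R.

Z H F V Y T Q J U R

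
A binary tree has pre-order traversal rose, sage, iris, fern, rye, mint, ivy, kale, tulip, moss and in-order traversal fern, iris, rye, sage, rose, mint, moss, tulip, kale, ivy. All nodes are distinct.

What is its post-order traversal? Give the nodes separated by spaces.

The first element of pre-order is the root; it splits in-order into left and right subtrees.
Root rose: left subtree has 4 nodes {fern, iris, rye, sage}, right has 5 {mint, moss, tulip, kale, ivy}.
  Root sage: left subtree has 3 nodes {fern, iris, rye}, right has 0 { }.
    Root iris: left subtree has 1 node {fern}, right has 1 {rye}.
  Root mint: left subtree has 0 nodes { }, right has 4 {moss, tulip, kale, ivy}.
    Root ivy: left subtree has 3 nodes {moss, tulip, kale}, right has 0 { }.
      Root kale: left subtree has 2 nodes {moss, tulip}, right has 0 { }.
        Root tulip: left subtree has 1 node {moss}, right has 0 { }.

fern rye iris sage moss tulip kale ivy mint rose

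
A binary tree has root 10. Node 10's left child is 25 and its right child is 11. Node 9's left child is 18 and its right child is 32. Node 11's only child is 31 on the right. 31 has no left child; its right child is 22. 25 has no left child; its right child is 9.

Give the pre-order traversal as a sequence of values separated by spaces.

Pre-order visits the node, then its left subtree, then its right subtree.
Visit 10.
At 10: go left to 25.
  Visit 25.
  At 25: no left child.
  At 25: go right to 9.
    Visit 9.
    At 9: go left to 18.
      18 is a leaf — visit 18.
    At 9: go right to 32.
      32 is a leaf — visit 32.
At 10: go right to 11.
  Visit 11.
  At 11: no left child.
  At 11: go right to 31.
    Visit 31.
    At 31: no left child.
    At 31: go right to 22.
      22 is a leaf — visit 22.

10 25 9 18 32 11 31 22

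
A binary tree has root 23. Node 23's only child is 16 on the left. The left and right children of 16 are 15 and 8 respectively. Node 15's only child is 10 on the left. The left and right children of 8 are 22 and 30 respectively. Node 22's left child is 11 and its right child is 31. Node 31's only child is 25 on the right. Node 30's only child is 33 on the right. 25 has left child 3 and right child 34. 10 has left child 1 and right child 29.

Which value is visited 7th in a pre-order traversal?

8

Pre-order visits the node, then its left subtree, then its right subtree.
Visit 23.
At 23: go left to 16.
  Visit 16.
  At 16: go left to 15.
    Visit 15.
    At 15: go left to 10.
      Visit 10.
      At 10: go left to 1.
        1 is a leaf — visit 1.
      At 10: go right to 29.
        29 is a leaf — visit 29.
    At 15: no right child.
  At 16: go right to 8.
    Visit 8.
    At 8: go left to 22.
      Visit 22.
      At 22: go left to 11.
        11 is a leaf — visit 11.
      At 22: go right to 31.
        Visit 31.
        At 31: no left child.
        At 31: go right to 25.
          Visit 25.
          At 25: go left to 3.
            3 is a leaf — visit 3.
          At 25: go right to 34.
            34 is a leaf — visit 34.
    At 8: go right to 30.
      Visit 30.
      At 30: no left child.
      At 30: go right to 33.
        33 is a leaf — visit 33.
At 23: no right child.
Full pre-order sequence: 23, 16, 15, 10, 1, 29, 8, 22, 11, 31, 25, 3, 34, 30, 33.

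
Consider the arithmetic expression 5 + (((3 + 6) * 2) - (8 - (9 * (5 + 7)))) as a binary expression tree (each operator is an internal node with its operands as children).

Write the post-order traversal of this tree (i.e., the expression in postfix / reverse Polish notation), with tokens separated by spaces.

Post-order on an expression tree gives postfix notation: for each operator, emit left operand, right operand, then the operator.

5 3 6 + 2 * 8 9 5 7 + * - - +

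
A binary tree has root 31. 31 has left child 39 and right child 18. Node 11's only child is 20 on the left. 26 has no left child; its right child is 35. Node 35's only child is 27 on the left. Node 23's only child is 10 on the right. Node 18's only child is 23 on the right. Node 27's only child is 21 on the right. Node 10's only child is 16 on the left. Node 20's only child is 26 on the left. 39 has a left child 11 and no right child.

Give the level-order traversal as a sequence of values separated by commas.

Level-order visits nodes level by level from the root, left to right within each level.
Level 0: 31
Level 1: 39, 18
Level 2: 11, 23
Level 3: 20, 10
Level 4: 26, 16
Level 5: 35
Level 6: 27
Level 7: 21

31, 39, 18, 11, 23, 20, 10, 26, 16, 35, 27, 21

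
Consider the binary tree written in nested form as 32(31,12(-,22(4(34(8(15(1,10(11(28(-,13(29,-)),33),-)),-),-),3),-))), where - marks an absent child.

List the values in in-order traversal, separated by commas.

In-order visits the left subtree, then the node, then the right subtree.
At 32: go left to 31.
  31 is a leaf — visit 31.
Visit 32.
At 32: go right to 12.
  At 12: no left child.
  Visit 12.
  At 12: go right to 22.
    At 22: go left to 4.
      At 4: go left to 34.
        At 34: go left to 8.
          At 8: go left to 15.
            At 15: go left to 1.
              1 is a leaf — visit 1.
            Visit 15.
            At 15: go right to 10.
              At 10: go left to 11.
                At 11: go left to 28.
                  At 28: no left child.
                  Visit 28.
                  At 28: go right to 13.
                    At 13: go left to 29.
                      29 is a leaf — visit 29.
                    Visit 13.
                    At 13: no right child.
                Visit 11.
                At 11: go right to 33.
                  33 is a leaf — visit 33.
              Visit 10.
              At 10: no right child.
          Visit 8.
          At 8: no right child.
        Visit 34.
        At 34: no right child.
      Visit 4.
      At 4: go right to 3.
        3 is a leaf — visit 3.
    Visit 22.
    At 22: no right child.

31, 32, 12, 1, 15, 28, 29, 13, 11, 33, 10, 8, 34, 4, 3, 22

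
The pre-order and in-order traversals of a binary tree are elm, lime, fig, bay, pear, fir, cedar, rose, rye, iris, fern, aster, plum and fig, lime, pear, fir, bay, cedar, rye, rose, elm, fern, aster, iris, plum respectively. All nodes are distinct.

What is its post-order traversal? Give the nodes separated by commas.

The first element of pre-order is the root; it splits in-order into left and right subtrees.
Root elm: left subtree has 8 nodes {fig, lime, pear, fir, bay, cedar, rye, rose}, right has 4 {fern, aster, iris, plum}.
  Root lime: left subtree has 1 node {fig}, right has 6 {pear, fir, bay, cedar, rye, rose}.
    Root bay: left subtree has 2 nodes {pear, fir}, right has 3 {cedar, rye, rose}.
      Root pear: left subtree has 0 nodes { }, right has 1 {fir}.
      Root cedar: left subtree has 0 nodes { }, right has 2 {rye, rose}.
        Root rose: left subtree has 1 node {rye}, right has 0 { }.
  Root iris: left subtree has 2 nodes {fern, aster}, right has 1 {plum}.
    Root fern: left subtree has 0 nodes { }, right has 1 {aster}.

fig, fir, pear, rye, rose, cedar, bay, lime, aster, fern, plum, iris, elm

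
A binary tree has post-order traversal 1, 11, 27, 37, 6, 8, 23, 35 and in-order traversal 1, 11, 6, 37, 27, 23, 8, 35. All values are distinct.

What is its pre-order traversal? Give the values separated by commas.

The last element of post-order is the root; it splits in-order into left and right subtrees.
Root 35: left subtree has 7 nodes {1, 11, 6, 37, 27, 23, 8}, right has 0 { }.
  Root 23: left subtree has 5 nodes {1, 11, 6, 37, 27}, right has 1 {8}.
    Root 6: left subtree has 2 nodes {1, 11}, right has 2 {37, 27}.
      Root 11: left subtree has 1 node {1}, right has 0 { }.
      Root 37: left subtree has 0 nodes { }, right has 1 {27}.

35, 23, 6, 11, 1, 37, 27, 8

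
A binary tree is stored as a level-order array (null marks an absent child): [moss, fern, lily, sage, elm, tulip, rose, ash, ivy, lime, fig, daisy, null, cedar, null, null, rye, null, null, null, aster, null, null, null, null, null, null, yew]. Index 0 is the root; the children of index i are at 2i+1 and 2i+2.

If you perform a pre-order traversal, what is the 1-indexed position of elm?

Pre-order visits the node, then its left subtree, then its right subtree.
Visit moss.
At moss: go left to fern.
  Visit fern.
  At fern: go left to sage.
    Visit sage.
    At sage: go left to ash.
      Visit ash.
      At ash: no left child.
      At ash: go right to rye.
        rye is a leaf — visit rye.
    At sage: go right to ivy.
      ivy is a leaf — visit ivy.
  At fern: go right to elm.
    Visit elm.
    At elm: go left to lime.
      Visit lime.
      At lime: no left child.
      At lime: go right to aster.
        aster is a leaf — visit aster.
    At elm: go right to fig.
      fig is a leaf — visit fig.
At moss: go right to lily.
  Visit lily.
  At lily: go left to tulip.
    Visit tulip.
    At tulip: go left to daisy.
      daisy is a leaf — visit daisy.
    At tulip: no right child.
  At lily: go right to rose.
    Visit rose.
    At rose: go left to cedar.
      Visit cedar.
      At cedar: go left to yew.
        yew is a leaf — visit yew.
      At cedar: no right child.
    At rose: no right child.
Full pre-order sequence: moss, fern, sage, ash, rye, ivy, elm, lime, aster, fig, lily, tulip, daisy, rose, cedar, yew.

7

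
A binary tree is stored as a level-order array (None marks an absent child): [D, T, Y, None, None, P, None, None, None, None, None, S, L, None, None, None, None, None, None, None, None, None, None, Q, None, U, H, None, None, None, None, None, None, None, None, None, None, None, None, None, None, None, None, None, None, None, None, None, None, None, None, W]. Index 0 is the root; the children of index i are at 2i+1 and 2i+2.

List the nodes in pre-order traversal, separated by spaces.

D T Y P S Q L U W H

Pre-order visits the node, then its left subtree, then its right subtree.
Visit D.
At D: go left to T.
  T is a leaf — visit T.
At D: go right to Y.
  Visit Y.
  At Y: go left to P.
    Visit P.
    At P: go left to S.
      Visit S.
      At S: go left to Q.
        Q is a leaf — visit Q.
      At S: no right child.
    At P: go right to L.
      Visit L.
      At L: go left to U.
        Visit U.
        At U: go left to W.
          W is a leaf — visit W.
        At U: no right child.
      At L: go right to H.
        H is a leaf — visit H.
  At Y: no right child.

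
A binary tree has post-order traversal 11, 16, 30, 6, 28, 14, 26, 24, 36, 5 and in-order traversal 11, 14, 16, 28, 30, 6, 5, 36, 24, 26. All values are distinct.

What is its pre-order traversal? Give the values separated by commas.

5, 14, 11, 28, 16, 6, 30, 36, 24, 26

The last element of post-order is the root; it splits in-order into left and right subtrees.
Root 5: left subtree has 6 nodes {11, 14, 16, 28, 30, 6}, right has 3 {36, 24, 26}.
  Root 14: left subtree has 1 node {11}, right has 4 {16, 28, 30, 6}.
    Root 28: left subtree has 1 node {16}, right has 2 {30, 6}.
      Root 6: left subtree has 1 node {30}, right has 0 { }.
  Root 36: left subtree has 0 nodes { }, right has 2 {24, 26}.
    Root 24: left subtree has 0 nodes { }, right has 1 {26}.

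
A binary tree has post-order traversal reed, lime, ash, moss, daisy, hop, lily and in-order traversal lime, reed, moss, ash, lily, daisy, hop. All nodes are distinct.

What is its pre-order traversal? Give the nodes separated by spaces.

The last element of post-order is the root; it splits in-order into left and right subtrees.
Root lily: left subtree has 4 nodes {lime, reed, moss, ash}, right has 2 {daisy, hop}.
  Root moss: left subtree has 2 nodes {lime, reed}, right has 1 {ash}.
    Root lime: left subtree has 0 nodes { }, right has 1 {reed}.
  Root hop: left subtree has 1 node {daisy}, right has 0 { }.

lily moss lime reed ash hop daisy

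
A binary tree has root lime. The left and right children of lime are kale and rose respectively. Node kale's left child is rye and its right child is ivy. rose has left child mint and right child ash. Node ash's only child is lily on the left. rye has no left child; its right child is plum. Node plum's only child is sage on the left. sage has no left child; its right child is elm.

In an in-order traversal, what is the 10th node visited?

lily

In-order visits the left subtree, then the node, then the right subtree.
At lime: go left to kale.
  At kale: go left to rye.
    At rye: no left child.
    Visit rye.
    At rye: go right to plum.
      At plum: go left to sage.
        At sage: no left child.
        Visit sage.
        At sage: go right to elm.
          elm is a leaf — visit elm.
      Visit plum.
      At plum: no right child.
  Visit kale.
  At kale: go right to ivy.
    ivy is a leaf — visit ivy.
Visit lime.
At lime: go right to rose.
  At rose: go left to mint.
    mint is a leaf — visit mint.
  Visit rose.
  At rose: go right to ash.
    At ash: go left to lily.
      lily is a leaf — visit lily.
    Visit ash.
    At ash: no right child.
Full in-order sequence: rye, sage, elm, plum, kale, ivy, lime, mint, rose, lily, ash.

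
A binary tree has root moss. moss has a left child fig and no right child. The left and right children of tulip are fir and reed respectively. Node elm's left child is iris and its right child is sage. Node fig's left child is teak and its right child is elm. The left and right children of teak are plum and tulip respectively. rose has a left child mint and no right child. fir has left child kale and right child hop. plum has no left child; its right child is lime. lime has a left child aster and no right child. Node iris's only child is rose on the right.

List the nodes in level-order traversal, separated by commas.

moss, fig, teak, elm, plum, tulip, iris, sage, lime, fir, reed, rose, aster, kale, hop, mint

Level-order visits nodes level by level from the root, left to right within each level.
Level 0: moss
Level 1: fig
Level 2: teak, elm
Level 3: plum, tulip, iris, sage
Level 4: lime, fir, reed, rose
Level 5: aster, kale, hop, mint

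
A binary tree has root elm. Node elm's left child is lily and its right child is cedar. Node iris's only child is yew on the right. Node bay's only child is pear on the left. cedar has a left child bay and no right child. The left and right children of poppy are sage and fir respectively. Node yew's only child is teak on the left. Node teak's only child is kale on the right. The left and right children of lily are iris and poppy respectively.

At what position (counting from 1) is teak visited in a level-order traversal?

11

Level-order visits nodes level by level from the root, left to right within each level.
Level 0: elm
Level 1: lily, cedar
Level 2: iris, poppy, bay
Level 3: yew, sage, fir, pear
Level 4: teak
Level 5: kale
Full level-order sequence: elm, lily, cedar, iris, poppy, bay, yew, sage, fir, pear, teak, kale.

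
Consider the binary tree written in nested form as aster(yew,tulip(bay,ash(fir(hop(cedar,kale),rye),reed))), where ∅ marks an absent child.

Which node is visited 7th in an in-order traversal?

In-order visits the left subtree, then the node, then the right subtree.
At aster: go left to yew.
  yew is a leaf — visit yew.
Visit aster.
At aster: go right to tulip.
  At tulip: go left to bay.
    bay is a leaf — visit bay.
  Visit tulip.
  At tulip: go right to ash.
    At ash: go left to fir.
      At fir: go left to hop.
        At hop: go left to cedar.
          cedar is a leaf — visit cedar.
        Visit hop.
        At hop: go right to kale.
          kale is a leaf — visit kale.
      Visit fir.
      At fir: go right to rye.
        rye is a leaf — visit rye.
    Visit ash.
    At ash: go right to reed.
      reed is a leaf — visit reed.
Full in-order sequence: yew, aster, bay, tulip, cedar, hop, kale, fir, rye, ash, reed.

kale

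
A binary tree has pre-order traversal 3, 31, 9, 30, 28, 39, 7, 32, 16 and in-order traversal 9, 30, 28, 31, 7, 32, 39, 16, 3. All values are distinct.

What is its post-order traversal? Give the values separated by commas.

The first element of pre-order is the root; it splits in-order into left and right subtrees.
Root 3: left subtree has 8 nodes {9, 30, 28, 31, 7, 32, 39, 16}, right has 0 { }.
  Root 31: left subtree has 3 nodes {9, 30, 28}, right has 4 {7, 32, 39, 16}.
    Root 9: left subtree has 0 nodes { }, right has 2 {30, 28}.
      Root 30: left subtree has 0 nodes { }, right has 1 {28}.
    Root 39: left subtree has 2 nodes {7, 32}, right has 1 {16}.
      Root 7: left subtree has 0 nodes { }, right has 1 {32}.

28, 30, 9, 32, 7, 16, 39, 31, 3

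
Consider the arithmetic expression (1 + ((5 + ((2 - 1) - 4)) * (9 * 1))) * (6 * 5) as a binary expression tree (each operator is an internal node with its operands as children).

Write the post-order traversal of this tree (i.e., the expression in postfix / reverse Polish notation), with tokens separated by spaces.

Post-order on an expression tree gives postfix notation: for each operator, emit left operand, right operand, then the operator.

1 5 2 1 - 4 - + 9 1 * * + 6 5 * *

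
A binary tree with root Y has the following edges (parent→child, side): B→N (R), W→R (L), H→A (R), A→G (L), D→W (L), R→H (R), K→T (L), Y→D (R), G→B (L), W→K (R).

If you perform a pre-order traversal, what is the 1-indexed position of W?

3

Pre-order visits the node, then its left subtree, then its right subtree.
Visit Y.
At Y: no left child.
At Y: go right to D.
  Visit D.
  At D: go left to W.
    Visit W.
    At W: go left to R.
      Visit R.
      At R: no left child.
      At R: go right to H.
        Visit H.
        At H: no left child.
        At H: go right to A.
          Visit A.
          At A: go left to G.
            Visit G.
            At G: go left to B.
              Visit B.
              At B: no left child.
              At B: go right to N.
                N is a leaf — visit N.
            At G: no right child.
          At A: no right child.
    At W: go right to K.
      Visit K.
      At K: go left to T.
        T is a leaf — visit T.
      At K: no right child.
  At D: no right child.
Full pre-order sequence: Y, D, W, R, H, A, G, B, N, K, T.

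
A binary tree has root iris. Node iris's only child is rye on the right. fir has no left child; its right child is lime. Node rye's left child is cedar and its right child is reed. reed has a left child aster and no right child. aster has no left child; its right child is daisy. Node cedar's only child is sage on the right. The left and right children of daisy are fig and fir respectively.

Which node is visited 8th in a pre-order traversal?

fig

Pre-order visits the node, then its left subtree, then its right subtree.
Visit iris.
At iris: no left child.
At iris: go right to rye.
  Visit rye.
  At rye: go left to cedar.
    Visit cedar.
    At cedar: no left child.
    At cedar: go right to sage.
      sage is a leaf — visit sage.
  At rye: go right to reed.
    Visit reed.
    At reed: go left to aster.
      Visit aster.
      At aster: no left child.
      At aster: go right to daisy.
        Visit daisy.
        At daisy: go left to fig.
          fig is a leaf — visit fig.
        At daisy: go right to fir.
          Visit fir.
          At fir: no left child.
          At fir: go right to lime.
            lime is a leaf — visit lime.
    At reed: no right child.
Full pre-order sequence: iris, rye, cedar, sage, reed, aster, daisy, fig, fir, lime.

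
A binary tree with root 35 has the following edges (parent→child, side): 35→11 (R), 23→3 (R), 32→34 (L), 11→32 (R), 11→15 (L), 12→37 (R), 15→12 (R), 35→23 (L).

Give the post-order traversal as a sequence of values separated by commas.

Post-order visits the left subtree, then the right subtree, then the node.
At 35: go left to 23.
  At 23: no left child.
  At 23: go right to 3.
    3 is a leaf — visit 3.
  Visit 23.
At 35: go right to 11.
  At 11: go left to 15.
    At 15: no left child.
    At 15: go right to 12.
      At 12: no left child.
      At 12: go right to 37.
        37 is a leaf — visit 37.
      Visit 12.
    Visit 15.
  At 11: go right to 32.
    At 32: go left to 34.
      34 is a leaf — visit 34.
    At 32: no right child.
    Visit 32.
  Visit 11.
Visit 35.

3, 23, 37, 12, 15, 34, 32, 11, 35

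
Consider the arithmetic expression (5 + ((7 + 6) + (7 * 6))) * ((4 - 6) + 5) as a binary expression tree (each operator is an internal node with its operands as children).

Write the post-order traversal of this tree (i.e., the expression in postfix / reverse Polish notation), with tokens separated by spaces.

Post-order on an expression tree gives postfix notation: for each operator, emit left operand, right operand, then the operator.

5 7 6 + 7 6 * + + 4 6 - 5 + *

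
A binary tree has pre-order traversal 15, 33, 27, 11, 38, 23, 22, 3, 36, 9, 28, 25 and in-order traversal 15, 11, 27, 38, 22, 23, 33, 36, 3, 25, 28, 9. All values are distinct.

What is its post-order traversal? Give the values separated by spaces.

The first element of pre-order is the root; it splits in-order into left and right subtrees.
Root 15: left subtree has 0 nodes { }, right has 11 {11, 27, 38, 22, 23, 33, 36, 3, 25, 28, 9}.
  Root 33: left subtree has 5 nodes {11, 27, 38, 22, 23}, right has 5 {36, 3, 25, 28, 9}.
    Root 27: left subtree has 1 node {11}, right has 3 {38, 22, 23}.
      Root 38: left subtree has 0 nodes { }, right has 2 {22, 23}.
        Root 23: left subtree has 1 node {22}, right has 0 { }.
    Root 3: left subtree has 1 node {36}, right has 3 {25, 28, 9}.
      Root 9: left subtree has 2 nodes {25, 28}, right has 0 { }.
        Root 28: left subtree has 1 node {25}, right has 0 { }.

11 22 23 38 27 36 25 28 9 3 33 15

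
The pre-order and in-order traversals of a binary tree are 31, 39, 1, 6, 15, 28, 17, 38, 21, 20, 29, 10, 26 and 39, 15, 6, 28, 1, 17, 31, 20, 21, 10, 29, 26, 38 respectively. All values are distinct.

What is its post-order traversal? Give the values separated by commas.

The first element of pre-order is the root; it splits in-order into left and right subtrees.
Root 31: left subtree has 6 nodes {39, 15, 6, 28, 1, 17}, right has 6 {20, 21, 10, 29, 26, 38}.
  Root 39: left subtree has 0 nodes { }, right has 5 {15, 6, 28, 1, 17}.
    Root 1: left subtree has 3 nodes {15, 6, 28}, right has 1 {17}.
      Root 6: left subtree has 1 node {15}, right has 1 {28}.
  Root 38: left subtree has 5 nodes {20, 21, 10, 29, 26}, right has 0 { }.
    Root 21: left subtree has 1 node {20}, right has 3 {10, 29, 26}.
      Root 29: left subtree has 1 node {10}, right has 1 {26}.

15, 28, 6, 17, 1, 39, 20, 10, 26, 29, 21, 38, 31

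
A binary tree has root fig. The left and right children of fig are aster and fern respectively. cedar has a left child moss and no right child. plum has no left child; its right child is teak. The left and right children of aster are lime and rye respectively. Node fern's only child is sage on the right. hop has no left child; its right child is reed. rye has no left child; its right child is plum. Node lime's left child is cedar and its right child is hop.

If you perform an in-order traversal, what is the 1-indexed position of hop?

4

In-order visits the left subtree, then the node, then the right subtree.
At fig: go left to aster.
  At aster: go left to lime.
    At lime: go left to cedar.
      At cedar: go left to moss.
        moss is a leaf — visit moss.
      Visit cedar.
      At cedar: no right child.
    Visit lime.
    At lime: go right to hop.
      At hop: no left child.
      Visit hop.
      At hop: go right to reed.
        reed is a leaf — visit reed.
  Visit aster.
  At aster: go right to rye.
    At rye: no left child.
    Visit rye.
    At rye: go right to plum.
      At plum: no left child.
      Visit plum.
      At plum: go right to teak.
        teak is a leaf — visit teak.
Visit fig.
At fig: go right to fern.
  At fern: no left child.
  Visit fern.
  At fern: go right to sage.
    sage is a leaf — visit sage.
Full in-order sequence: moss, cedar, lime, hop, reed, aster, rye, plum, teak, fig, fern, sage.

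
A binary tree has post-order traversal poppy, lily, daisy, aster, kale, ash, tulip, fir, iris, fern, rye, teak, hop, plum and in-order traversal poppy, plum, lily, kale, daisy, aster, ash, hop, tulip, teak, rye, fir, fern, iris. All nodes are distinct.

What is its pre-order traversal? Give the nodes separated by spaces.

The last element of post-order is the root; it splits in-order into left and right subtrees.
Root plum: left subtree has 1 node {poppy}, right has 12 {lily, kale, daisy, aster, ash, hop, tulip, teak, rye, fir, fern, iris}.
  Root hop: left subtree has 5 nodes {lily, kale, daisy, aster, ash}, right has 6 {tulip, teak, rye, fir, fern, iris}.
    Root ash: left subtree has 4 nodes {lily, kale, daisy, aster}, right has 0 { }.
      Root kale: left subtree has 1 node {lily}, right has 2 {daisy, aster}.
        Root aster: left subtree has 1 node {daisy}, right has 0 { }.
    Root teak: left subtree has 1 node {tulip}, right has 4 {rye, fir, fern, iris}.
      Root rye: left subtree has 0 nodes { }, right has 3 {fir, fern, iris}.
        Root fern: left subtree has 1 node {fir}, right has 1 {iris}.

plum poppy hop ash kale lily aster daisy teak tulip rye fern fir iris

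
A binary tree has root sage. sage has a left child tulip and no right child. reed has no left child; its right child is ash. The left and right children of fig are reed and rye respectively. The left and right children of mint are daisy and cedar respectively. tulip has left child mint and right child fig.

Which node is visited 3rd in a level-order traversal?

Level-order visits nodes level by level from the root, left to right within each level.
Level 0: sage
Level 1: tulip
Level 2: mint, fig
Level 3: daisy, cedar, reed, rye
Level 4: ash
Full level-order sequence: sage, tulip, mint, fig, daisy, cedar, reed, rye, ash.

mint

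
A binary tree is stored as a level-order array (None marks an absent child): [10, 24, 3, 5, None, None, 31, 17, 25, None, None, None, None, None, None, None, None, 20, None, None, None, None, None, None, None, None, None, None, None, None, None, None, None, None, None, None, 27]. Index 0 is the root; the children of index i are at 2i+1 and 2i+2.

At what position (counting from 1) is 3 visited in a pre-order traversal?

Pre-order visits the node, then its left subtree, then its right subtree.
Visit 10.
At 10: go left to 24.
  Visit 24.
  At 24: go left to 5.
    Visit 5.
    At 5: go left to 17.
      17 is a leaf — visit 17.
    At 5: go right to 25.
      Visit 25.
      At 25: go left to 20.
        Visit 20.
        At 20: no left child.
        At 20: go right to 27.
          27 is a leaf — visit 27.
      At 25: no right child.
  At 24: no right child.
At 10: go right to 3.
  Visit 3.
  At 3: no left child.
  At 3: go right to 31.
    31 is a leaf — visit 31.
Full pre-order sequence: 10, 24, 5, 17, 25, 20, 27, 3, 31.

8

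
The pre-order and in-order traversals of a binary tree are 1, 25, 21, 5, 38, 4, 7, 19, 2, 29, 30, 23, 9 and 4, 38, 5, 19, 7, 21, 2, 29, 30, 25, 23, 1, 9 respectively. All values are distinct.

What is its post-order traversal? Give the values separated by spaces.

4 38 19 7 5 30 29 2 21 23 25 9 1

The first element of pre-order is the root; it splits in-order into left and right subtrees.
Root 1: left subtree has 11 nodes {4, 38, 5, 19, 7, 21, 2, 29, 30, 25, 23}, right has 1 {9}.
  Root 25: left subtree has 9 nodes {4, 38, 5, 19, 7, 21, 2, 29, 30}, right has 1 {23}.
    Root 21: left subtree has 5 nodes {4, 38, 5, 19, 7}, right has 3 {2, 29, 30}.
      Root 5: left subtree has 2 nodes {4, 38}, right has 2 {19, 7}.
        Root 38: left subtree has 1 node {4}, right has 0 { }.
        Root 7: left subtree has 1 node {19}, right has 0 { }.
      Root 2: left subtree has 0 nodes { }, right has 2 {29, 30}.
        Root 29: left subtree has 0 nodes { }, right has 1 {30}.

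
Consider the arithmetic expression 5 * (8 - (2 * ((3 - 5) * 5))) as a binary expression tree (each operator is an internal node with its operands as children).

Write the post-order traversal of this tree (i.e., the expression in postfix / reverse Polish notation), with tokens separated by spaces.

Post-order on an expression tree gives postfix notation: for each operator, emit left operand, right operand, then the operator.

5 8 2 3 5 - 5 * * - *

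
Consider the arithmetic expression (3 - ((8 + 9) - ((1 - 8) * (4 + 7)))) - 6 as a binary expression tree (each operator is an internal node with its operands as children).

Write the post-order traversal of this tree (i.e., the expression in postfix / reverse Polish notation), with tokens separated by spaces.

Post-order on an expression tree gives postfix notation: for each operator, emit left operand, right operand, then the operator.

3 8 9 + 1 8 - 4 7 + * - - 6 -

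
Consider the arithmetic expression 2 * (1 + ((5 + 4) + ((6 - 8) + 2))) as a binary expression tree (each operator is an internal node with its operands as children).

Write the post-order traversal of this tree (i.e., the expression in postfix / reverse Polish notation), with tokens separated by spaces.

Post-order on an expression tree gives postfix notation: for each operator, emit left operand, right operand, then the operator.

2 1 5 4 + 6 8 - 2 + + + *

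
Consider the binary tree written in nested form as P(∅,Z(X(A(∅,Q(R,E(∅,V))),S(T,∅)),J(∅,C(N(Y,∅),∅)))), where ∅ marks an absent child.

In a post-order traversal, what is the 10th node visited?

N

Post-order visits the left subtree, then the right subtree, then the node.
At P: no left child.
At P: go right to Z.
  At Z: go left to X.
    At X: go left to A.
      At A: no left child.
      At A: go right to Q.
        At Q: go left to R.
          R is a leaf — visit R.
        At Q: go right to E.
          At E: no left child.
          At E: go right to V.
            V is a leaf — visit V.
          Visit E.
        Visit Q.
      Visit A.
    At X: go right to S.
      At S: go left to T.
        T is a leaf — visit T.
      At S: no right child.
      Visit S.
    Visit X.
  At Z: go right to J.
    At J: no left child.
    At J: go right to C.
      At C: go left to N.
        At N: go left to Y.
          Y is a leaf — visit Y.
        At N: no right child.
        Visit N.
      At C: no right child.
      Visit C.
    Visit J.
  Visit Z.
Visit P.
Full post-order sequence: R, V, E, Q, A, T, S, X, Y, N, C, J, Z, P.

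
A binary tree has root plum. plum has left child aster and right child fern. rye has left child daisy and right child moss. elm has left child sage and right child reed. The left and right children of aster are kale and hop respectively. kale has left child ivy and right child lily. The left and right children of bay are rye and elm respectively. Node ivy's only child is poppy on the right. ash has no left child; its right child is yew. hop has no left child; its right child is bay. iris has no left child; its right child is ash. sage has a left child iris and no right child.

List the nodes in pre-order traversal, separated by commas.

plum, aster, kale, ivy, poppy, lily, hop, bay, rye, daisy, moss, elm, sage, iris, ash, yew, reed, fern

Pre-order visits the node, then its left subtree, then its right subtree.
Visit plum.
At plum: go left to aster.
  Visit aster.
  At aster: go left to kale.
    Visit kale.
    At kale: go left to ivy.
      Visit ivy.
      At ivy: no left child.
      At ivy: go right to poppy.
        poppy is a leaf — visit poppy.
    At kale: go right to lily.
      lily is a leaf — visit lily.
  At aster: go right to hop.
    Visit hop.
    At hop: no left child.
    At hop: go right to bay.
      Visit bay.
      At bay: go left to rye.
        Visit rye.
        At rye: go left to daisy.
          daisy is a leaf — visit daisy.
        At rye: go right to moss.
          moss is a leaf — visit moss.
      At bay: go right to elm.
        Visit elm.
        At elm: go left to sage.
          Visit sage.
          At sage: go left to iris.
            Visit iris.
            At iris: no left child.
            At iris: go right to ash.
              Visit ash.
              At ash: no left child.
              At ash: go right to yew.
                yew is a leaf — visit yew.
          At sage: no right child.
        At elm: go right to reed.
          reed is a leaf — visit reed.
At plum: go right to fern.
  fern is a leaf — visit fern.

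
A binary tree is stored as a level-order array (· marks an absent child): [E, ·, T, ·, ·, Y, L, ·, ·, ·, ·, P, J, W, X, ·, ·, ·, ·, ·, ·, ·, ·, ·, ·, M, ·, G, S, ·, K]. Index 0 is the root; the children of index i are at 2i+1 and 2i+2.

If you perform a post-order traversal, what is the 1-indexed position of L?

Post-order visits the left subtree, then the right subtree, then the node.
At E: no left child.
At E: go right to T.
  At T: go left to Y.
    At Y: go left to P.
      P is a leaf — visit P.
    At Y: go right to J.
      At J: go left to M.
        M is a leaf — visit M.
      At J: no right child.
      Visit J.
    Visit Y.
  At T: go right to L.
    At L: go left to W.
      At W: go left to G.
        G is a leaf — visit G.
      At W: go right to S.
        S is a leaf — visit S.
      Visit W.
    At L: go right to X.
      At X: no left child.
      At X: go right to K.
        K is a leaf — visit K.
      Visit X.
    Visit L.
  Visit T.
Visit E.
Full post-order sequence: P, M, J, Y, G, S, W, K, X, L, T, E.

10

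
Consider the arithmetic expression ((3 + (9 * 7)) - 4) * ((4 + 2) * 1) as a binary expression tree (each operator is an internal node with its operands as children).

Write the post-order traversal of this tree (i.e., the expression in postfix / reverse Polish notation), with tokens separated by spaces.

3 9 7 * + 4 - 4 2 + 1 * *

Post-order on an expression tree gives postfix notation: for each operator, emit left operand, right operand, then the operator.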